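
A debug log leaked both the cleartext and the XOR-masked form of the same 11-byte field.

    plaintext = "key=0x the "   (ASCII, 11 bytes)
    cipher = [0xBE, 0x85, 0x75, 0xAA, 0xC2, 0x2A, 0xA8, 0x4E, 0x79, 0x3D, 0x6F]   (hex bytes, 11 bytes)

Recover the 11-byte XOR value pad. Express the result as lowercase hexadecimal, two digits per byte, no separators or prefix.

d5e00c97f252883a11584f

Since cipher = plaintext ⊕ pad, XORing both sides with plaintext gives pad = plaintext ⊕ cipher.
6b ⊕ be = d5
65 ⊕ 85 = e0
79 ⊕ 75 = 0c
3d ⊕ aa = 97
30 ⊕ c2 = f2
78 ⊕ 2a = 52
20 ⊕ a8 = 88
74 ⊕ 4e = 3a
68 ⊕ 79 = 11
65 ⊕ 3d = 58
20 ⊕ 6f = 4f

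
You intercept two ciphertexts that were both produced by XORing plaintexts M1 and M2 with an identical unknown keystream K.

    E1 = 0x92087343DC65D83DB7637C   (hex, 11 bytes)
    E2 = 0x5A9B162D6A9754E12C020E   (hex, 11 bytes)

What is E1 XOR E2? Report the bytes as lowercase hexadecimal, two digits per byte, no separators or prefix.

E1 ⊕ E2 = (M1 ⊕ K) ⊕ (M2 ⊕ K) = M1 ⊕ M2 — the shared key cancels under XOR.
10010010 XOR 01011010 = 11001000
00001000 XOR 10011011 = 10010011
01110011 XOR 00010110 = 01100101
01000011 XOR 00101101 = 01101110
11011100 XOR 01101010 = 10110110
01100101 XOR 10010111 = 11110010
11011000 XOR 01010100 = 10001100
00111101 XOR 11100001 = 11011100
10110111 XOR 00101100 = 10011011
01100011 XOR 00000010 = 01100001
01111100 XOR 00001110 = 01110010

c893656eb6f28cdc9b6172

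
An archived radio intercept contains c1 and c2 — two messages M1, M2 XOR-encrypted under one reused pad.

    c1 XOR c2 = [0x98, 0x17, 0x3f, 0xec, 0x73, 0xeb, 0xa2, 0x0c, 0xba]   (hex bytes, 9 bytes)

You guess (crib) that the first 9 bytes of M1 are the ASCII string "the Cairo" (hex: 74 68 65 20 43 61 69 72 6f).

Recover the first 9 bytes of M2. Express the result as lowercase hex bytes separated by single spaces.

ec 7f 5a cc 30 8a cb 7e d5

Since c1 ⊕ c2 = M1 ⊕ M2, XORing with the guessed M1 bytes yields the corresponding M2 bytes: M2 = (c1 ⊕ c2) ⊕ M1.
98 ^ 74 = ec
17 ^ 68 = 7f
3f ^ 65 = 5a
ec ^ 20 = cc
73 ^ 43 = 30
eb ^ 61 = 8a
a2 ^ 69 = cb
0c ^ 72 = 7e
ba ^ 6f = d5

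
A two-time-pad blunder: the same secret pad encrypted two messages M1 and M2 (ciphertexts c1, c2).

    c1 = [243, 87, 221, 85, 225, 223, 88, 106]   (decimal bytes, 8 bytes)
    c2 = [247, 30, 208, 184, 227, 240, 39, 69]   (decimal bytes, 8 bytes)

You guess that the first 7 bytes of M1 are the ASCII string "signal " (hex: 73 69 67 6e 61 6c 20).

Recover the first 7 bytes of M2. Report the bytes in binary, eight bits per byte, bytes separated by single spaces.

First, c1 ⊕ c2 = (M1 ⊕ K) ⊕ (M2 ⊕ K) = M1 ⊕ M2, so the key drops out. Then M2 = (M1 ⊕ M2) ⊕ M1 over the first 7 bytes.
byte 0: (f3 XOR f7) XOR 73 = 04 XOR 73 = 77
byte 1: (57 XOR 1e) XOR 69 = 49 XOR 69 = 20
byte 2: (dd XOR d0) XOR 67 = 0d XOR 67 = 6a
byte 3: (55 XOR b8) XOR 6e = ed XOR 6e = 83
byte 4: (e1 XOR e3) XOR 61 = 02 XOR 61 = 63
byte 5: (df XOR f0) XOR 6c = 2f XOR 6c = 43
byte 6: (58 XOR 27) XOR 20 = 7f XOR 20 = 5f

01110111 00100000 01101010 10000011 01100011 01000011 01011111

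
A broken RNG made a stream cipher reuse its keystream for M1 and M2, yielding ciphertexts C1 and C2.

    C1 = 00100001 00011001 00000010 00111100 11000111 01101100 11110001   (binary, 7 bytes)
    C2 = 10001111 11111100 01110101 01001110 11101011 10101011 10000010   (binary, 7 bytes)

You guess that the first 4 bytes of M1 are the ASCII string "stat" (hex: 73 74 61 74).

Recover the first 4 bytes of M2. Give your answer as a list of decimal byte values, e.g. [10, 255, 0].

First, C1 ⊕ C2 = (M1 ⊕ K) ⊕ (M2 ⊕ K) = M1 ⊕ M2, so the key drops out. Then M2 = (M1 ⊕ M2) ⊕ M1 over the first 4 bytes.
byte 0: (21 ⊕ 8f) ⊕ 73 = ae ⊕ 73 = dd
byte 1: (19 ⊕ fc) ⊕ 74 = e5 ⊕ 74 = 91
byte 2: (02 ⊕ 75) ⊕ 61 = 77 ⊕ 61 = 16
byte 3: (3c ⊕ 4e) ⊕ 74 = 72 ⊕ 74 = 06

[221, 145, 22, 6]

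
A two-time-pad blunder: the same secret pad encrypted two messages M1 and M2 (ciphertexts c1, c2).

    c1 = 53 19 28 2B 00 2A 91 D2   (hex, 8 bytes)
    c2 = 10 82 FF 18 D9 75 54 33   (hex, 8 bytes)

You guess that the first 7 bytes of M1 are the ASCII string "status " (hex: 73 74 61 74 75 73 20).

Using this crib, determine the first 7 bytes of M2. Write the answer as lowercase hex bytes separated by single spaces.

30 ef b6 47 ac 2c e5

First, c1 ⊕ c2 = (M1 ⊕ K) ⊕ (M2 ⊕ K) = M1 ⊕ M2, so the key drops out. Then M2 = (M1 ⊕ M2) ⊕ M1 over the first 7 bytes.
byte 0: (53 ^ 10) ^ 73 = 43 ^ 73 = 30
byte 1: (19 ^ 82) ^ 74 = 9b ^ 74 = ef
byte 2: (28 ^ ff) ^ 61 = d7 ^ 61 = b6
byte 3: (2b ^ 18) ^ 74 = 33 ^ 74 = 47
byte 4: (00 ^ d9) ^ 75 = d9 ^ 75 = ac
byte 5: (2a ^ 75) ^ 73 = 5f ^ 73 = 2c
byte 6: (91 ^ 54) ^ 20 = c5 ^ 20 = e5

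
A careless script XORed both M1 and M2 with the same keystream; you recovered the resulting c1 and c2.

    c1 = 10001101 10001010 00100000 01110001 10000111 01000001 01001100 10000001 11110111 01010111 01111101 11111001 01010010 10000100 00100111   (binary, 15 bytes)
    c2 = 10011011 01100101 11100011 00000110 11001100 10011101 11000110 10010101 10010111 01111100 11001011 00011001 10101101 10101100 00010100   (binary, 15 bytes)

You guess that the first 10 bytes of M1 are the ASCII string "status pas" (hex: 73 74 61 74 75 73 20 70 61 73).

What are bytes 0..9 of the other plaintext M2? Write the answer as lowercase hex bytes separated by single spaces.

First, c1 ⊕ c2 = (M1 ⊕ K) ⊕ (M2 ⊕ K) = M1 ⊕ M2, so the key drops out. Then M2 = (M1 ⊕ M2) ⊕ M1 over the first 10 bytes.
byte 0: (8d xor 9b) xor 73 = 16 xor 73 = 65
byte 1: (8a xor 65) xor 74 = ef xor 74 = 9b
byte 2: (20 xor e3) xor 61 = c3 xor 61 = a2
byte 3: (71 xor 06) xor 74 = 77 xor 74 = 03
byte 4: (87 xor cc) xor 75 = 4b xor 75 = 3e
byte 5: (41 xor 9d) xor 73 = dc xor 73 = af
byte 6: (4c xor c6) xor 20 = 8a xor 20 = aa
byte 7: (81 xor 95) xor 70 = 14 xor 70 = 64
byte 8: (f7 xor 97) xor 61 = 60 xor 61 = 01
byte 9: (57 xor 7c) xor 73 = 2b xor 73 = 58

65 9b a2 03 3e af aa 64 01 58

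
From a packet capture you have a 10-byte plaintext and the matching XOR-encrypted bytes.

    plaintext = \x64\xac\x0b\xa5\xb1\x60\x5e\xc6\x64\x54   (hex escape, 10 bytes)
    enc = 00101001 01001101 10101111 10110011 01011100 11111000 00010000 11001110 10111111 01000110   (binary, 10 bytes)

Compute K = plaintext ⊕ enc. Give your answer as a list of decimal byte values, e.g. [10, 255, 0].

[77, 225, 164, 22, 237, 152, 78, 8, 219, 18]

Since enc = plaintext ⊕ K, XORing both sides with plaintext gives K = plaintext ⊕ enc.
byte 0: 100 xor  41 =  77
byte 1: 172 xor  77 = 225
byte 2:  11 xor 175 = 164
byte 3: 165 xor 179 =  22
byte 4: 177 xor  92 = 237
byte 5:  96 xor 248 = 152
byte 6:  94 xor  16 =  78
byte 7: 198 xor 206 =   8
byte 8: 100 xor 191 = 219
byte 9:  84 xor  70 =  18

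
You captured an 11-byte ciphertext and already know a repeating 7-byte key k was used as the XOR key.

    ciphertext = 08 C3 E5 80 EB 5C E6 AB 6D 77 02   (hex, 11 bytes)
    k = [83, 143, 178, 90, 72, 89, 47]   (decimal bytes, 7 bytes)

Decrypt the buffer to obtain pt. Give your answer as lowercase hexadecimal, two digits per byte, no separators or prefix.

5b4c57daa305c9f8e2c558

The 7-byte key repeats, so the effective keystream is 53 8f b2 5a 48 59 2f 53 8f b2 5a.
byte 0: 08 xor 53 = 5b
byte 1: c3 xor 8f = 4c
byte 2: e5 xor b2 = 57
byte 3: 80 xor 5a = da
byte 4: eb xor 48 = a3
byte 5: 5c xor 59 = 05
byte 6: e6 xor 2f = c9
byte 7: ab xor 53 = f8
byte 8: 6d xor 8f = e2
byte 9: 77 xor b2 = c5
byte 10: 02 xor 5a = 58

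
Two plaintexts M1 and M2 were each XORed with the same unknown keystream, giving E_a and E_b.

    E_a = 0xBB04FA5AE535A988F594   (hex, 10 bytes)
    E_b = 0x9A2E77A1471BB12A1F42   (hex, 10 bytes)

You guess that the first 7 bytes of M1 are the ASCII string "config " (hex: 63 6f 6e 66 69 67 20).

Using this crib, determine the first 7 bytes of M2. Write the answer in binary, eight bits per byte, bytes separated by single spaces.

First, E_a ⊕ E_b = (M1 ⊕ K) ⊕ (M2 ⊕ K) = M1 ⊕ M2, so the key drops out. Then M2 = (M1 ⊕ M2) ⊕ M1 over the first 7 bytes.
byte 0: (bb xor 9a) xor 63 = 21 xor 63 = 42
byte 1: (04 xor 2e) xor 6f = 2a xor 6f = 45
byte 2: (fa xor 77) xor 6e = 8d xor 6e = e3
byte 3: (5a xor a1) xor 66 = fb xor 66 = 9d
byte 4: (e5 xor 47) xor 69 = a2 xor 69 = cb
byte 5: (35 xor 1b) xor 67 = 2e xor 67 = 49
byte 6: (a9 xor b1) xor 20 = 18 xor 20 = 38

01000010 01000101 11100011 10011101 11001011 01001001 00111000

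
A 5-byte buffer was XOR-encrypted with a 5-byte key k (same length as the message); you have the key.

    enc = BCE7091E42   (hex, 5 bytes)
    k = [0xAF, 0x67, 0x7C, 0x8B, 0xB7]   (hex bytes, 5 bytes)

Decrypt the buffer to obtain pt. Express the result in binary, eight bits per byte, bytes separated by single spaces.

00010011 10000000 01110101 10010101 11110101

bc xor af = 13
e7 xor 67 = 80
09 xor 7c = 75
1e xor 8b = 95
42 xor b7 = f5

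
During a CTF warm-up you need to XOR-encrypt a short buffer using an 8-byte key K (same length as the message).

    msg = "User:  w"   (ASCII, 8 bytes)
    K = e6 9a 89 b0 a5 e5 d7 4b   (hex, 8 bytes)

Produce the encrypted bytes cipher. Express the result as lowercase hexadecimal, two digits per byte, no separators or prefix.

byte 0: 01010101 ⊕ 11100110 = 10110011
byte 1: 01110011 ⊕ 10011010 = 11101001
byte 2: 01100101 ⊕ 10001001 = 11101100
byte 3: 01110010 ⊕ 10110000 = 11000010
byte 4: 00111010 ⊕ 10100101 = 10011111
byte 5: 00100000 ⊕ 11100101 = 11000101
byte 6: 00100000 ⊕ 11010111 = 11110111
byte 7: 01110111 ⊕ 01001011 = 00111100

b3e9ecc29fc5f73c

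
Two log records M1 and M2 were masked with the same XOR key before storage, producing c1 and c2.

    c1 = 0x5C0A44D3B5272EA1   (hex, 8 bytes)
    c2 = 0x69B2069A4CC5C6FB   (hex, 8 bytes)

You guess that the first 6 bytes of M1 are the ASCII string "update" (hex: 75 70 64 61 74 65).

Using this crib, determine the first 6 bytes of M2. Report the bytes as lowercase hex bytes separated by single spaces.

First, c1 ⊕ c2 = (M1 ⊕ K) ⊕ (M2 ⊕ K) = M1 ⊕ M2, so the key drops out. Then M2 = (M1 ⊕ M2) ⊕ M1 over the first 6 bytes.
byte 0: (5c ⊕ 69) ⊕ 75 = 35 ⊕ 75 = 40
byte 1: (0a ⊕ b2) ⊕ 70 = b8 ⊕ 70 = c8
byte 2: (44 ⊕ 06) ⊕ 64 = 42 ⊕ 64 = 26
byte 3: (d3 ⊕ 9a) ⊕ 61 = 49 ⊕ 61 = 28
byte 4: (b5 ⊕ 4c) ⊕ 74 = f9 ⊕ 74 = 8d
byte 5: (27 ⊕ c5) ⊕ 65 = e2 ⊕ 65 = 87

40 c8 26 28 8d 87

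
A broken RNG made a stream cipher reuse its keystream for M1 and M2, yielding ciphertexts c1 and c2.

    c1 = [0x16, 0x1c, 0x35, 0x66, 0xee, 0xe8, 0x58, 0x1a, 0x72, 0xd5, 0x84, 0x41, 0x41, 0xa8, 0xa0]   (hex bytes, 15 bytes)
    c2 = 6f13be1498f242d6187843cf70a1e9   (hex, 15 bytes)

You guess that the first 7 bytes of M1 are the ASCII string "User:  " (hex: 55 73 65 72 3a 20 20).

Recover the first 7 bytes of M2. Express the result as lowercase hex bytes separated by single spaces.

First, c1 ⊕ c2 = (M1 ⊕ K) ⊕ (M2 ⊕ K) = M1 ⊕ M2, so the key drops out. Then M2 = (M1 ⊕ M2) ⊕ M1 over the first 7 bytes.
byte 0: (16 ^ 6f) ^ 55 = 79 ^ 55 = 2c
byte 1: (1c ^ 13) ^ 73 = 0f ^ 73 = 7c
byte 2: (35 ^ be) ^ 65 = 8b ^ 65 = ee
byte 3: (66 ^ 14) ^ 72 = 72 ^ 72 = 00
byte 4: (ee ^ 98) ^ 3a = 76 ^ 3a = 4c
byte 5: (e8 ^ f2) ^ 20 = 1a ^ 20 = 3a
byte 6: (58 ^ 42) ^ 20 = 1a ^ 20 = 3a

2c 7c ee 00 4c 3a 3a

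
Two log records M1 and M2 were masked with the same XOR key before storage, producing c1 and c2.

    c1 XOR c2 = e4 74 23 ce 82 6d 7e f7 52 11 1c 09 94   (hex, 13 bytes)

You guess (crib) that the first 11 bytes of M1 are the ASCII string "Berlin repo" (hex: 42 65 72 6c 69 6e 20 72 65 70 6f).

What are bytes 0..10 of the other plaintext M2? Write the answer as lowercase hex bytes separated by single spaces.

Since c1 ⊕ c2 = M1 ⊕ M2, XORing with the guessed M1 bytes yields the corresponding M2 bytes: M2 = (c1 ⊕ c2) ⊕ M1.
e4 ⊕ 42 = a6
74 ⊕ 65 = 11
23 ⊕ 72 = 51
ce ⊕ 6c = a2
82 ⊕ 69 = eb
6d ⊕ 6e = 03
7e ⊕ 20 = 5e
f7 ⊕ 72 = 85
52 ⊕ 65 = 37
11 ⊕ 70 = 61
1c ⊕ 6f = 73

a6 11 51 a2 eb 03 5e 85 37 61 73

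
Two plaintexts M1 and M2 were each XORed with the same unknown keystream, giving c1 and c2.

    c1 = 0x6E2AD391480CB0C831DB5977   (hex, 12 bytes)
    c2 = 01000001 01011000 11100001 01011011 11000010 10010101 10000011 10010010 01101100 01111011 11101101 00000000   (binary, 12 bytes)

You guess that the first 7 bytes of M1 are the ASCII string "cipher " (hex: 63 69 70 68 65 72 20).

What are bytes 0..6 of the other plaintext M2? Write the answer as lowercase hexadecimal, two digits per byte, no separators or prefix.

First, c1 ⊕ c2 = (M1 ⊕ K) ⊕ (M2 ⊕ K) = M1 ⊕ M2, so the key drops out. Then M2 = (M1 ⊕ M2) ⊕ M1 over the first 7 bytes.
byte 0: (6e ⊕ 41) ⊕ 63 = 2f ⊕ 63 = 4c
byte 1: (2a ⊕ 58) ⊕ 69 = 72 ⊕ 69 = 1b
byte 2: (d3 ⊕ e1) ⊕ 70 = 32 ⊕ 70 = 42
byte 3: (91 ⊕ 5b) ⊕ 68 = ca ⊕ 68 = a2
byte 4: (48 ⊕ c2) ⊕ 65 = 8a ⊕ 65 = ef
byte 5: (0c ⊕ 95) ⊕ 72 = 99 ⊕ 72 = eb
byte 6: (b0 ⊕ 83) ⊕ 20 = 33 ⊕ 20 = 13

4c1b42a2efeb13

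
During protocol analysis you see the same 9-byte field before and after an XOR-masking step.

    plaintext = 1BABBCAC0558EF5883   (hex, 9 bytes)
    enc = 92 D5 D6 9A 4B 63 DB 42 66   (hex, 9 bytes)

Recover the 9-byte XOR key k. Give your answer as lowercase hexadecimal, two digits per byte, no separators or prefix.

897e6a364e3b341ae5

Since enc = plaintext ⊕ k, XORing both sides with plaintext gives k = plaintext ⊕ enc.
00011011 xor 10010010 = 10001001
10101011 xor 11010101 = 01111110
10111100 xor 11010110 = 01101010
10101100 xor 10011010 = 00110110
00000101 xor 01001011 = 01001110
01011000 xor 01100011 = 00111011
11101111 xor 11011011 = 00110100
01011000 xor 01000010 = 00011010
10000011 xor 01100110 = 11100101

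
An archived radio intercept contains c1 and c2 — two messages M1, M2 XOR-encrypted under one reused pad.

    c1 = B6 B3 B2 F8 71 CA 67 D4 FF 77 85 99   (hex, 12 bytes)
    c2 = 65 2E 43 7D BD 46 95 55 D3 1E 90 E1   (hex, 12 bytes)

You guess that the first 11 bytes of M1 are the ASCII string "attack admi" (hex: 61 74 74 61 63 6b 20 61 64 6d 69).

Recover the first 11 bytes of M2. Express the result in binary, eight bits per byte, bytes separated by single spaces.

First, c1 ⊕ c2 = (M1 ⊕ K) ⊕ (M2 ⊕ K) = M1 ⊕ M2, so the key drops out. Then M2 = (M1 ⊕ M2) ⊕ M1 over the first 11 bytes.
byte 0: (b6 ^ 65) ^ 61 = d3 ^ 61 = b2
byte 1: (b3 ^ 2e) ^ 74 = 9d ^ 74 = e9
byte 2: (b2 ^ 43) ^ 74 = f1 ^ 74 = 85
byte 3: (f8 ^ 7d) ^ 61 = 85 ^ 61 = e4
byte 4: (71 ^ bd) ^ 63 = cc ^ 63 = af
byte 5: (ca ^ 46) ^ 6b = 8c ^ 6b = e7
byte 6: (67 ^ 95) ^ 20 = f2 ^ 20 = d2
byte 7: (d4 ^ 55) ^ 61 = 81 ^ 61 = e0
byte 8: (ff ^ d3) ^ 64 = 2c ^ 64 = 48
byte 9: (77 ^ 1e) ^ 6d = 69 ^ 6d = 04
byte 10: (85 ^ 90) ^ 69 = 15 ^ 69 = 7c

10110010 11101001 10000101 11100100 10101111 11100111 11010010 11100000 01001000 00000100 01111100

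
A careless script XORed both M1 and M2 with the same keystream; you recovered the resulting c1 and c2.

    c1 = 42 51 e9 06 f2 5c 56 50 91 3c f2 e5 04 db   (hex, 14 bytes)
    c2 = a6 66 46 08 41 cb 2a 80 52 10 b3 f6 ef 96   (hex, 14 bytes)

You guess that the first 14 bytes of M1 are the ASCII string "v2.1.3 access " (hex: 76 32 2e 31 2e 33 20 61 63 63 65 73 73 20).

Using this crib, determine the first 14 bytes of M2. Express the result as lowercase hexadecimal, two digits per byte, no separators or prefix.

First, c1 ⊕ c2 = (M1 ⊕ K) ⊕ (M2 ⊕ K) = M1 ⊕ M2, so the key drops out. Then M2 = (M1 ⊕ M2) ⊕ M1 over the first 14 bytes.
byte 0: (42 ⊕ a6) ⊕ 76 = e4 ⊕ 76 = 92
byte 1: (51 ⊕ 66) ⊕ 32 = 37 ⊕ 32 = 05
byte 2: (e9 ⊕ 46) ⊕ 2e = af ⊕ 2e = 81
byte 3: (06 ⊕ 08) ⊕ 31 = 0e ⊕ 31 = 3f
byte 4: (f2 ⊕ 41) ⊕ 2e = b3 ⊕ 2e = 9d
byte 5: (5c ⊕ cb) ⊕ 33 = 97 ⊕ 33 = a4
byte 6: (56 ⊕ 2a) ⊕ 20 = 7c ⊕ 20 = 5c
byte 7: (50 ⊕ 80) ⊕ 61 = d0 ⊕ 61 = b1
byte 8: (91 ⊕ 52) ⊕ 63 = c3 ⊕ 63 = a0
byte 9: (3c ⊕ 10) ⊕ 63 = 2c ⊕ 63 = 4f
byte 10: (f2 ⊕ b3) ⊕ 65 = 41 ⊕ 65 = 24
byte 11: (e5 ⊕ f6) ⊕ 73 = 13 ⊕ 73 = 60
byte 12: (04 ⊕ ef) ⊕ 73 = eb ⊕ 73 = 98
byte 13: (db ⊕ 96) ⊕ 20 = 4d ⊕ 20 = 6d

9205813f9da45cb1a04f2460986d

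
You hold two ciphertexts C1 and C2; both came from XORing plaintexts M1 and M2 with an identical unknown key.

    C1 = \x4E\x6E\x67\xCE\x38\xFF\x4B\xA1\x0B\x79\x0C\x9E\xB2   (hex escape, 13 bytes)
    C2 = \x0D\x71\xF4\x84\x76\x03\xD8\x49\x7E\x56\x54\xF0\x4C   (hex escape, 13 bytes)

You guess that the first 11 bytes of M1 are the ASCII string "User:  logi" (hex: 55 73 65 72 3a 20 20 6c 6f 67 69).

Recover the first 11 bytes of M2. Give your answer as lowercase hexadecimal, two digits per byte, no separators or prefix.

166cf63874dcb3841a4831

First, C1 ⊕ C2 = (M1 ⊕ K) ⊕ (M2 ⊕ K) = M1 ⊕ M2, so the key drops out. Then M2 = (M1 ⊕ M2) ⊕ M1 over the first 11 bytes.
byte 0: (4e XOR 0d) XOR 55 = 43 XOR 55 = 16
byte 1: (6e XOR 71) XOR 73 = 1f XOR 73 = 6c
byte 2: (67 XOR f4) XOR 65 = 93 XOR 65 = f6
byte 3: (ce XOR 84) XOR 72 = 4a XOR 72 = 38
byte 4: (38 XOR 76) XOR 3a = 4e XOR 3a = 74
byte 5: (ff XOR 03) XOR 20 = fc XOR 20 = dc
byte 6: (4b XOR d8) XOR 20 = 93 XOR 20 = b3
byte 7: (a1 XOR 49) XOR 6c = e8 XOR 6c = 84
byte 8: (0b XOR 7e) XOR 6f = 75 XOR 6f = 1a
byte 9: (79 XOR 56) XOR 67 = 2f XOR 67 = 48
byte 10: (0c XOR 54) XOR 69 = 58 XOR 69 = 31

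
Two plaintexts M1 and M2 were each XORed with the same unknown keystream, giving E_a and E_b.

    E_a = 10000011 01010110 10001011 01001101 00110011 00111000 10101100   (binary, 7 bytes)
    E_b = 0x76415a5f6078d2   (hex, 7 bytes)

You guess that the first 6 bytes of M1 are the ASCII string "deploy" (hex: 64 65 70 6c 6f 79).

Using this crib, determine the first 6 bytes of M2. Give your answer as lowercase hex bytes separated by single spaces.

91 72 a1 7e 3c 39

First, E_a ⊕ E_b = (M1 ⊕ K) ⊕ (M2 ⊕ K) = M1 ⊕ M2, so the key drops out. Then M2 = (M1 ⊕ M2) ⊕ M1 over the first 6 bytes.
byte 0: (83 XOR 76) XOR 64 = f5 XOR 64 = 91
byte 1: (56 XOR 41) XOR 65 = 17 XOR 65 = 72
byte 2: (8b XOR 5a) XOR 70 = d1 XOR 70 = a1
byte 3: (4d XOR 5f) XOR 6c = 12 XOR 6c = 7e
byte 4: (33 XOR 60) XOR 6f = 53 XOR 6f = 3c
byte 5: (38 XOR 78) XOR 79 = 40 XOR 79 = 39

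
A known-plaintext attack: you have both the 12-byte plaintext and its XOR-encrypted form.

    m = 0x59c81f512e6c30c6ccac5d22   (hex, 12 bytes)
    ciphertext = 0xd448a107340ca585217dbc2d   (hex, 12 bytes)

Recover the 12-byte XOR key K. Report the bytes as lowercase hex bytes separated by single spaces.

8d 80 be 56 1a 60 95 43 ed d1 e1 0f

Since ciphertext = m ⊕ K, XORing both sides with m gives K = m ⊕ ciphertext.
byte 0: 59 XOR d4 = 8d
byte 1: c8 XOR 48 = 80
byte 2: 1f XOR a1 = be
byte 3: 51 XOR 07 = 56
byte 4: 2e XOR 34 = 1a
byte 5: 6c XOR 0c = 60
byte 6: 30 XOR a5 = 95
byte 7: c6 XOR 85 = 43
byte 8: cc XOR 21 = ed
byte 9: ac XOR 7d = d1
byte 10: 5d XOR bc = e1
byte 11: 22 XOR 2d = 0f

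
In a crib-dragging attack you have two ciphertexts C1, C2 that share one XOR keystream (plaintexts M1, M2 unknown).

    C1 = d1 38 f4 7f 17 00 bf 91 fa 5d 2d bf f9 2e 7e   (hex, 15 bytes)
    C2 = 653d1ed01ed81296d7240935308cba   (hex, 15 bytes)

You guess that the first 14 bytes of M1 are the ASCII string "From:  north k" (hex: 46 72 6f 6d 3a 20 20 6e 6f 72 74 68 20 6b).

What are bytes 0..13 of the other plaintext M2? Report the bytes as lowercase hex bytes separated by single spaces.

First, C1 ⊕ C2 = (M1 ⊕ K) ⊕ (M2 ⊕ K) = M1 ⊕ M2, so the key drops out. Then M2 = (M1 ⊕ M2) ⊕ M1 over the first 14 bytes.
byte 0: (d1 XOR 65) XOR 46 = b4 XOR 46 = f2
byte 1: (38 XOR 3d) XOR 72 = 05 XOR 72 = 77
byte 2: (f4 XOR 1e) XOR 6f = ea XOR 6f = 85
byte 3: (7f XOR d0) XOR 6d = af XOR 6d = c2
byte 4: (17 XOR 1e) XOR 3a = 09 XOR 3a = 33
byte 5: (00 XOR d8) XOR 20 = d8 XOR 20 = f8
byte 6: (bf XOR 12) XOR 20 = ad XOR 20 = 8d
byte 7: (91 XOR 96) XOR 6e = 07 XOR 6e = 69
byte 8: (fa XOR d7) XOR 6f = 2d XOR 6f = 42
byte 9: (5d XOR 24) XOR 72 = 79 XOR 72 = 0b
byte 10: (2d XOR 09) XOR 74 = 24 XOR 74 = 50
byte 11: (bf XOR 35) XOR 68 = 8a XOR 68 = e2
byte 12: (f9 XOR 30) XOR 20 = c9 XOR 20 = e9
byte 13: (2e XOR 8c) XOR 6b = a2 XOR 6b = c9

f2 77 85 c2 33 f8 8d 69 42 0b 50 e2 e9 c9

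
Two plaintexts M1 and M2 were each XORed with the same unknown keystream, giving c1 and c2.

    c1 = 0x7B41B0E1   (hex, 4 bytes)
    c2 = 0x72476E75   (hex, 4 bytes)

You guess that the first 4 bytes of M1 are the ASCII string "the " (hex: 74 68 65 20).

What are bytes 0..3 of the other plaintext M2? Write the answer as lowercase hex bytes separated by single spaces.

7d 6e bb b4

First, c1 ⊕ c2 = (M1 ⊕ K) ⊕ (M2 ⊕ K) = M1 ⊕ M2, so the key drops out. Then M2 = (M1 ⊕ M2) ⊕ M1 over the first 4 bytes.
byte 0: (7b XOR 72) XOR 74 = 09 XOR 74 = 7d
byte 1: (41 XOR 47) XOR 68 = 06 XOR 68 = 6e
byte 2: (b0 XOR 6e) XOR 65 = de XOR 65 = bb
byte 3: (e1 XOR 75) XOR 20 = 94 XOR 20 = b4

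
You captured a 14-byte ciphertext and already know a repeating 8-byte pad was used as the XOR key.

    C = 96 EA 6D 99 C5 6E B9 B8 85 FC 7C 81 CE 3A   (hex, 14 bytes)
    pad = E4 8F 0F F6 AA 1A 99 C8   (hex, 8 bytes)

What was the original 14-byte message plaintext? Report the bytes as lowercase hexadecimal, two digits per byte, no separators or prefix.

7265626f6f742070617373776420

The 8-byte key repeats, so the effective keystream is e4 8f 0f f6 aa 1a 99 c8 e4 8f 0f f6 aa 1a.
byte 0: 10010110 xor 11100100 = 01110010
byte 1: 11101010 xor 10001111 = 01100101
byte 2: 01101101 xor 00001111 = 01100010
byte 3: 10011001 xor 11110110 = 01101111
byte 4: 11000101 xor 10101010 = 01101111
byte 5: 01101110 xor 00011010 = 01110100
byte 6: 10111001 xor 10011001 = 00100000
byte 7: 10111000 xor 11001000 = 01110000
byte 8: 10000101 xor 11100100 = 01100001
byte 9: 11111100 xor 10001111 = 01110011
byte 10: 01111100 xor 00001111 = 01110011
byte 11: 10000001 xor 11110110 = 01110111
byte 12: 11001110 xor 10101010 = 01100100
byte 13: 00111010 xor 00011010 = 00100000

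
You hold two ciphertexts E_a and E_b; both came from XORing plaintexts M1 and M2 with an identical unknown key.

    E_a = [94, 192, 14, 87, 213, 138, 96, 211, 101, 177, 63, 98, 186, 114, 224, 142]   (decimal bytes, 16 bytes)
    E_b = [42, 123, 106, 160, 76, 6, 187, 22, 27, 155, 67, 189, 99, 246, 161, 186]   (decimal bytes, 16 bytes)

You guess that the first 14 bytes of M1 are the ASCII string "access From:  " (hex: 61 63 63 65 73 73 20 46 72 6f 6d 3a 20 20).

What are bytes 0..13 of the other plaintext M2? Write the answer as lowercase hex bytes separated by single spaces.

First, E_a ⊕ E_b = (M1 ⊕ K) ⊕ (M2 ⊕ K) = M1 ⊕ M2, so the key drops out. Then M2 = (M1 ⊕ M2) ⊕ M1 over the first 14 bytes.
byte 0: (5e xor 2a) xor 61 = 74 xor 61 = 15
byte 1: (c0 xor 7b) xor 63 = bb xor 63 = d8
byte 2: (0e xor 6a) xor 63 = 64 xor 63 = 07
byte 3: (57 xor a0) xor 65 = f7 xor 65 = 92
byte 4: (d5 xor 4c) xor 73 = 99 xor 73 = ea
byte 5: (8a xor 06) xor 73 = 8c xor 73 = ff
byte 6: (60 xor bb) xor 20 = db xor 20 = fb
byte 7: (d3 xor 16) xor 46 = c5 xor 46 = 83
byte 8: (65 xor 1b) xor 72 = 7e xor 72 = 0c
byte 9: (b1 xor 9b) xor 6f = 2a xor 6f = 45
byte 10: (3f xor 43) xor 6d = 7c xor 6d = 11
byte 11: (62 xor bd) xor 3a = df xor 3a = e5
byte 12: (ba xor 63) xor 20 = d9 xor 20 = f9
byte 13: (72 xor f6) xor 20 = 84 xor 20 = a4

15 d8 07 92 ea ff fb 83 0c 45 11 e5 f9 a4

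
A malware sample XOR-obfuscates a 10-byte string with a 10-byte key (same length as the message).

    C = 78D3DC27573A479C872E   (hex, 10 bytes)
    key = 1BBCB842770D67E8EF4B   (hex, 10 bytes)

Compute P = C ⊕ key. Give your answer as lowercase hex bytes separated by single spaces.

XOR is its own inverse, so applying the key byte-wise gives the result directly.
byte 0: 78 xor 1b = 63
byte 1: d3 xor bc = 6f
byte 2: dc xor b8 = 64
byte 3: 27 xor 42 = 65
byte 4: 57 xor 77 = 20
byte 5: 3a xor 0d = 37
byte 6: 47 xor 67 = 20
byte 7: 9c xor e8 = 74
byte 8: 87 xor ef = 68
byte 9: 2e xor 4b = 65

63 6f 64 65 20 37 20 74 68 65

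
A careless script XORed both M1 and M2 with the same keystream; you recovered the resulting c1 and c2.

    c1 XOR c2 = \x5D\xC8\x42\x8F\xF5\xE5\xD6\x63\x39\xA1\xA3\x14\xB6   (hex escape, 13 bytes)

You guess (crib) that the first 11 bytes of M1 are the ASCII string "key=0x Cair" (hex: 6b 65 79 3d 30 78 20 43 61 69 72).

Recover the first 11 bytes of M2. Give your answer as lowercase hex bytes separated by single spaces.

36 ad 3b b2 c5 9d f6 20 58 c8 d1

Since c1 ⊕ c2 = M1 ⊕ M2, XORing with the guessed M1 bytes yields the corresponding M2 bytes: M2 = (c1 ⊕ c2) ⊕ M1.
byte 0: 01011101 ⊕ 01101011 = 00110110
byte 1: 11001000 ⊕ 01100101 = 10101101
byte 2: 01000010 ⊕ 01111001 = 00111011
byte 3: 10001111 ⊕ 00111101 = 10110010
byte 4: 11110101 ⊕ 00110000 = 11000101
byte 5: 11100101 ⊕ 01111000 = 10011101
byte 6: 11010110 ⊕ 00100000 = 11110110
byte 7: 01100011 ⊕ 01000011 = 00100000
byte 8: 00111001 ⊕ 01100001 = 01011000
byte 9: 10100001 ⊕ 01101001 = 11001000
byte 10: 10100011 ⊕ 01110010 = 11010001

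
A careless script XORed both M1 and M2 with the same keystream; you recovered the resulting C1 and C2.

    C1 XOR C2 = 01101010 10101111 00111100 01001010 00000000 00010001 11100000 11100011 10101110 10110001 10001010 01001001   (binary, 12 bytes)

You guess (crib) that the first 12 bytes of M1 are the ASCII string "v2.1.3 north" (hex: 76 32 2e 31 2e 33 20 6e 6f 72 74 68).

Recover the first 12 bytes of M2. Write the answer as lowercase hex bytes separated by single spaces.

1c 9d 12 7b 2e 22 c0 8d c1 c3 fe 21

Since C1 ⊕ C2 = M1 ⊕ M2, XORing with the guessed M1 bytes yields the corresponding M2 bytes: M2 = (C1 ⊕ C2) ⊕ M1.
6a ^ 76 = 1c
af ^ 32 = 9d
3c ^ 2e = 12
4a ^ 31 = 7b
00 ^ 2e = 2e
11 ^ 33 = 22
e0 ^ 20 = c0
e3 ^ 6e = 8d
ae ^ 6f = c1
b1 ^ 72 = c3
8a ^ 74 = fe
49 ^ 68 = 21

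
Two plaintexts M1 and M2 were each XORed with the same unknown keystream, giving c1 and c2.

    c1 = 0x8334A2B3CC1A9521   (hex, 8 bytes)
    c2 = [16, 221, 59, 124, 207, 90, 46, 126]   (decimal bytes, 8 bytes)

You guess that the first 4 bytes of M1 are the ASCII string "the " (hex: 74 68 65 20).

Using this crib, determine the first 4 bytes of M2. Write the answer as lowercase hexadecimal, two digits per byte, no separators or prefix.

e781fcef

First, c1 ⊕ c2 = (M1 ⊕ K) ⊕ (M2 ⊕ K) = M1 ⊕ M2, so the key drops out. Then M2 = (M1 ⊕ M2) ⊕ M1 over the first 4 bytes.
byte 0: (83 xor 10) xor 74 = 93 xor 74 = e7
byte 1: (34 xor dd) xor 68 = e9 xor 68 = 81
byte 2: (a2 xor 3b) xor 65 = 99 xor 65 = fc
byte 3: (b3 xor 7c) xor 20 = cf xor 20 = ef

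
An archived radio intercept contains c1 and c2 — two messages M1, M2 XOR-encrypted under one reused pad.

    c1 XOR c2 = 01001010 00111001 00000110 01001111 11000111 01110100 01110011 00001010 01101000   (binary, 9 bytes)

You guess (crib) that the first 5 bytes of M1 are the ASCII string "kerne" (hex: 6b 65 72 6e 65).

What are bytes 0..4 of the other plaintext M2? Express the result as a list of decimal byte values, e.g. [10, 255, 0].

Since c1 ⊕ c2 = M1 ⊕ M2, XORing with the guessed M1 bytes yields the corresponding M2 bytes: M2 = (c1 ⊕ c2) ⊕ M1.
byte 0: 4a XOR 6b = 21
byte 1: 39 XOR 65 = 5c
byte 2: 06 XOR 72 = 74
byte 3: 4f XOR 6e = 21
byte 4: c7 XOR 65 = a2

[33, 92, 116, 33, 162]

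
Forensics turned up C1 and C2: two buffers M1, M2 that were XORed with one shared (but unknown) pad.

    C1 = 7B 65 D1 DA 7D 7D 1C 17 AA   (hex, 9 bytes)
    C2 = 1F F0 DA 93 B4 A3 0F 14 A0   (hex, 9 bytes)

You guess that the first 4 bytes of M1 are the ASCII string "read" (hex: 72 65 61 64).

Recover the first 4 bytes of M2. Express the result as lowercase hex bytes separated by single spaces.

16 f0 6a 2d

First, C1 ⊕ C2 = (M1 ⊕ K) ⊕ (M2 ⊕ K) = M1 ⊕ M2, so the key drops out. Then M2 = (M1 ⊕ M2) ⊕ M1 over the first 4 bytes.
byte 0: (7b ^ 1f) ^ 72 = 64 ^ 72 = 16
byte 1: (65 ^ f0) ^ 65 = 95 ^ 65 = f0
byte 2: (d1 ^ da) ^ 61 = 0b ^ 61 = 6a
byte 3: (da ^ 93) ^ 64 = 49 ^ 64 = 2d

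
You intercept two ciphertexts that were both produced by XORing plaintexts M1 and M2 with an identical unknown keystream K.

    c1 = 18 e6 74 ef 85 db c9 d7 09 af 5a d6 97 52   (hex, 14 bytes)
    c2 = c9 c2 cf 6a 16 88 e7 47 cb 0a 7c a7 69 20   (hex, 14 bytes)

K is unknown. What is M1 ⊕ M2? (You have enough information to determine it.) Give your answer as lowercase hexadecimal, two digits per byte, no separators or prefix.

c1 ⊕ c2 = (M1 ⊕ K) ⊕ (M2 ⊕ K) = M1 ⊕ M2 — the shared key cancels under XOR.
18 ^ c9 = d1
e6 ^ c2 = 24
74 ^ cf = bb
ef ^ 6a = 85
85 ^ 16 = 93
db ^ 88 = 53
c9 ^ e7 = 2e
d7 ^ 47 = 90
09 ^ cb = c2
af ^ 0a = a5
5a ^ 7c = 26
d6 ^ a7 = 71
97 ^ 69 = fe
52 ^ 20 = 72

d124bb8593532e90c2a52671fe72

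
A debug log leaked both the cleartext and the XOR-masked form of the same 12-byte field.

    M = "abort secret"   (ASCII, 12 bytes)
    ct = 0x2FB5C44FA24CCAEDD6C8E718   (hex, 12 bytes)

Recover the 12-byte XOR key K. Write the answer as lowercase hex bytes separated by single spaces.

Since ct = M ⊕ K, XORing both sides with M gives K = M ⊕ ct.
byte 0: 61 ^ 2f = 4e
byte 1: 62 ^ b5 = d7
byte 2: 6f ^ c4 = ab
byte 3: 72 ^ 4f = 3d
byte 4: 74 ^ a2 = d6
byte 5: 20 ^ 4c = 6c
byte 6: 73 ^ ca = b9
byte 7: 65 ^ ed = 88
byte 8: 63 ^ d6 = b5
byte 9: 72 ^ c8 = ba
byte 10: 65 ^ e7 = 82
byte 11: 74 ^ 18 = 6c

4e d7 ab 3d d6 6c b9 88 b5 ba 82 6c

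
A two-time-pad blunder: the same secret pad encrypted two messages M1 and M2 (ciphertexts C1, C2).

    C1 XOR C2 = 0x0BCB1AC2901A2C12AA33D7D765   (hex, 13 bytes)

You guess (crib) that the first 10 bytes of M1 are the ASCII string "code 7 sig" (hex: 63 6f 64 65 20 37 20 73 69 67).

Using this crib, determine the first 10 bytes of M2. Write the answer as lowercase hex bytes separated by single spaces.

Since C1 ⊕ C2 = M1 ⊕ M2, XORing with the guessed M1 bytes yields the corresponding M2 bytes: M2 = (C1 ⊕ C2) ⊕ M1.
byte 0: 00001011 ⊕ 01100011 = 01101000
byte 1: 11001011 ⊕ 01101111 = 10100100
byte 2: 00011010 ⊕ 01100100 = 01111110
byte 3: 11000010 ⊕ 01100101 = 10100111
byte 4: 10010000 ⊕ 00100000 = 10110000
byte 5: 00011010 ⊕ 00110111 = 00101101
byte 6: 00101100 ⊕ 00100000 = 00001100
byte 7: 00010010 ⊕ 01110011 = 01100001
byte 8: 10101010 ⊕ 01101001 = 11000011
byte 9: 00110011 ⊕ 01100111 = 01010100

68 a4 7e a7 b0 2d 0c 61 c3 54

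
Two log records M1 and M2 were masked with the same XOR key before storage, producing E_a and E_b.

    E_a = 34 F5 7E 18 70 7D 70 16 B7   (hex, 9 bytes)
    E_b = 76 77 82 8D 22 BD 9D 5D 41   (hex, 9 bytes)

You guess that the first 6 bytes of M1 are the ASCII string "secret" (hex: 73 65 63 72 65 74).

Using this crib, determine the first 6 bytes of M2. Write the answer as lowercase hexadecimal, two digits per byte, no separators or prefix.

31e79fe737b4

First, E_a ⊕ E_b = (M1 ⊕ K) ⊕ (M2 ⊕ K) = M1 ⊕ M2, so the key drops out. Then M2 = (M1 ⊕ M2) ⊕ M1 over the first 6 bytes.
byte 0: (34 xor 76) xor 73 = 42 xor 73 = 31
byte 1: (f5 xor 77) xor 65 = 82 xor 65 = e7
byte 2: (7e xor 82) xor 63 = fc xor 63 = 9f
byte 3: (18 xor 8d) xor 72 = 95 xor 72 = e7
byte 4: (70 xor 22) xor 65 = 52 xor 65 = 37
byte 5: (7d xor bd) xor 74 = c0 xor 74 = b4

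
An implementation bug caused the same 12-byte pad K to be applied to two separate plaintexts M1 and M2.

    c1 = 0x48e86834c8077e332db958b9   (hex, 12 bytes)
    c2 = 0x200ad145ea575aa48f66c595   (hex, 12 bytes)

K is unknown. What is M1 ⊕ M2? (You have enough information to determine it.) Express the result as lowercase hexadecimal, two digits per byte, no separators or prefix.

68e2b97122502497a2df9d2c

c1 ⊕ c2 = (M1 ⊕ K) ⊕ (M2 ⊕ K) = M1 ⊕ M2 — the shared key cancels under XOR.
 72 XOR  32 = 104
232 XOR  10 = 226
104 XOR 209 = 185
 52 XOR  69 = 113
200 XOR 234 =  34
  7 XOR  87 =  80
126 XOR  90 =  36
 51 XOR 164 = 151
 45 XOR 143 = 162
185 XOR 102 = 223
 88 XOR 197 = 157
185 XOR 149 =  44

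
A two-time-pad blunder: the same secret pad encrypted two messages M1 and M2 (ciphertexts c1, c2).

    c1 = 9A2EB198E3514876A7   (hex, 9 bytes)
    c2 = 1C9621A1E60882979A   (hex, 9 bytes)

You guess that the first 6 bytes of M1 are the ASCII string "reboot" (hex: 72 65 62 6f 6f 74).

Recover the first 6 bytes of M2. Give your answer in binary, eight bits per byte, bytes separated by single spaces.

First, c1 ⊕ c2 = (M1 ⊕ K) ⊕ (M2 ⊕ K) = M1 ⊕ M2, so the key drops out. Then M2 = (M1 ⊕ M2) ⊕ M1 over the first 6 bytes.
byte 0: (9a ^ 1c) ^ 72 = 86 ^ 72 = f4
byte 1: (2e ^ 96) ^ 65 = b8 ^ 65 = dd
byte 2: (b1 ^ 21) ^ 62 = 90 ^ 62 = f2
byte 3: (98 ^ a1) ^ 6f = 39 ^ 6f = 56
byte 4: (e3 ^ e6) ^ 6f = 05 ^ 6f = 6a
byte 5: (51 ^ 08) ^ 74 = 59 ^ 74 = 2d

11110100 11011101 11110010 01010110 01101010 00101101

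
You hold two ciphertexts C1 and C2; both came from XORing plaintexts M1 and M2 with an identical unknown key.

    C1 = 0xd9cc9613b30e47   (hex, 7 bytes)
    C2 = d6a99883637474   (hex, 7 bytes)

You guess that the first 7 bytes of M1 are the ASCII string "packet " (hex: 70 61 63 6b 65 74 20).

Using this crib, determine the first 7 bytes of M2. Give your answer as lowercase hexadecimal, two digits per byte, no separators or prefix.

First, C1 ⊕ C2 = (M1 ⊕ K) ⊕ (M2 ⊕ K) = M1 ⊕ M2, so the key drops out. Then M2 = (M1 ⊕ M2) ⊕ M1 over the first 7 bytes.
byte 0: (d9 ⊕ d6) ⊕ 70 = 0f ⊕ 70 = 7f
byte 1: (cc ⊕ a9) ⊕ 61 = 65 ⊕ 61 = 04
byte 2: (96 ⊕ 98) ⊕ 63 = 0e ⊕ 63 = 6d
byte 3: (13 ⊕ 83) ⊕ 6b = 90 ⊕ 6b = fb
byte 4: (b3 ⊕ 63) ⊕ 65 = d0 ⊕ 65 = b5
byte 5: (0e ⊕ 74) ⊕ 74 = 7a ⊕ 74 = 0e
byte 6: (47 ⊕ 74) ⊕ 20 = 33 ⊕ 20 = 13

7f046dfbb50e13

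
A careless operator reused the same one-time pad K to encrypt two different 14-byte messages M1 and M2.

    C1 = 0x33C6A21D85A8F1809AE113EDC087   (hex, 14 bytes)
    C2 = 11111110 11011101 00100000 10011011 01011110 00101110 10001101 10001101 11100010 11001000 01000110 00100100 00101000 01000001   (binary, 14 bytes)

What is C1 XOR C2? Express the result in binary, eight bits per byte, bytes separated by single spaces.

C1 ⊕ C2 = (M1 ⊕ K) ⊕ (M2 ⊕ K) = M1 ⊕ M2 — the shared key cancels under XOR.
byte 0:  51 ^ 254 = 205
byte 1: 198 ^ 221 =  27
byte 2: 162 ^  32 = 130
byte 3:  29 ^ 155 = 134
byte 4: 133 ^  94 = 219
byte 5: 168 ^  46 = 134
byte 6: 241 ^ 141 = 124
byte 7: 128 ^ 141 =  13
byte 8: 154 ^ 226 = 120
byte 9: 225 ^ 200 =  41
byte 10:  19 ^  70 =  85
byte 11: 237 ^  36 = 201
byte 12: 192 ^  40 = 232
byte 13: 135 ^  65 = 198

11001101 00011011 10000010 10000110 11011011 10000110 01111100 00001101 01111000 00101001 01010101 11001001 11101000 11000110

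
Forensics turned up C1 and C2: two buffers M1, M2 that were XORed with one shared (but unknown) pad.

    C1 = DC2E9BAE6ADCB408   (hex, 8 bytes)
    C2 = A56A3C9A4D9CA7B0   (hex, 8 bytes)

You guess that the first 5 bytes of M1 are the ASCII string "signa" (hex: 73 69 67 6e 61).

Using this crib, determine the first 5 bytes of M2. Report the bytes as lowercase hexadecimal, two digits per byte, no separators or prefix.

First, C1 ⊕ C2 = (M1 ⊕ K) ⊕ (M2 ⊕ K) = M1 ⊕ M2, so the key drops out. Then M2 = (M1 ⊕ M2) ⊕ M1 over the first 5 bytes.
byte 0: (dc xor a5) xor 73 = 79 xor 73 = 0a
byte 1: (2e xor 6a) xor 69 = 44 xor 69 = 2d
byte 2: (9b xor 3c) xor 67 = a7 xor 67 = c0
byte 3: (ae xor 9a) xor 6e = 34 xor 6e = 5a
byte 4: (6a xor 4d) xor 61 = 27 xor 61 = 46

0a2dc05a46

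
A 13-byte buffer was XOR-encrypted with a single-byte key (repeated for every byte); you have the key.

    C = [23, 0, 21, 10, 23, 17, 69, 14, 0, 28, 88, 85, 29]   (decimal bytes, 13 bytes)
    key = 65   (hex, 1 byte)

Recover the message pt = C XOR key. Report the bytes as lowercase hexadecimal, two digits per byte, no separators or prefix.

The 1-byte key repeats, so the effective keystream is 65 65 65 65 65 65 65 65 65 65 65 65 65.
byte 0: 17 xor 65 = 72
byte 1: 00 xor 65 = 65
byte 2: 15 xor 65 = 70
byte 3: 0a xor 65 = 6f
byte 4: 17 xor 65 = 72
byte 5: 11 xor 65 = 74
byte 6: 45 xor 65 = 20
byte 7: 0e xor 65 = 6b
byte 8: 00 xor 65 = 65
byte 9: 1c xor 65 = 79
byte 10: 58 xor 65 = 3d
byte 11: 55 xor 65 = 30
byte 12: 1d xor 65 = 78

7265706f7274206b65793d3078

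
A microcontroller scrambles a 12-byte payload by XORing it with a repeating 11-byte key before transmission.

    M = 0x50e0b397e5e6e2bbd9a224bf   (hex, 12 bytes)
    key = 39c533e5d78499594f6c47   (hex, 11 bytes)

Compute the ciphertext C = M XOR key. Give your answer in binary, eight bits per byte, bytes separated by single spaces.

01101001 00100101 10000000 01110010 00110010 01100010 01111011 11100010 10010110 11001110 01100011 10000110

The 11-byte key repeats, so the effective keystream is 39 c5 33 e5 d7 84 99 59 4f 6c 47 39.
byte 0: 50 ^ 39 = 69
byte 1: e0 ^ c5 = 25
byte 2: b3 ^ 33 = 80
byte 3: 97 ^ e5 = 72
byte 4: e5 ^ d7 = 32
byte 5: e6 ^ 84 = 62
byte 6: e2 ^ 99 = 7b
byte 7: bb ^ 59 = e2
byte 8: d9 ^ 4f = 96
byte 9: a2 ^ 6c = ce
byte 10: 24 ^ 47 = 63
byte 11: bf ^ 39 = 86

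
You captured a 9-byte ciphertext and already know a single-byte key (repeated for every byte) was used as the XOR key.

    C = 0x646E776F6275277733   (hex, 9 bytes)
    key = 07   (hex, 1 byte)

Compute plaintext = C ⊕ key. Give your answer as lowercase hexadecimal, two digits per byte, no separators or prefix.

The 1-byte key repeats, so the effective keystream is 07 07 07 07 07 07 07 07 07.
byte 0: 64 xor 07 = 63
byte 1: 6e xor 07 = 69
byte 2: 77 xor 07 = 70
byte 3: 6f xor 07 = 68
byte 4: 62 xor 07 = 65
byte 5: 75 xor 07 = 72
byte 6: 27 xor 07 = 20
byte 7: 77 xor 07 = 70
byte 8: 33 xor 07 = 34

636970686572207034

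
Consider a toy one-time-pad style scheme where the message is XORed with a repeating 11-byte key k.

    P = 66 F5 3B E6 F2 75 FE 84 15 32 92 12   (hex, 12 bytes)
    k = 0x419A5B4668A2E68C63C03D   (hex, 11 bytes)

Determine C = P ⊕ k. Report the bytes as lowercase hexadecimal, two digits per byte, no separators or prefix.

The 11-byte key repeats, so the effective keystream is 41 9a 5b 46 68 a2 e6 8c 63 c0 3d 41.
byte 0: 01100110 xor 01000001 = 00100111
byte 1: 11110101 xor 10011010 = 01101111
byte 2: 00111011 xor 01011011 = 01100000
byte 3: 11100110 xor 01000110 = 10100000
byte 4: 11110010 xor 01101000 = 10011010
byte 5: 01110101 xor 10100010 = 11010111
byte 6: 11111110 xor 11100110 = 00011000
byte 7: 10000100 xor 10001100 = 00001000
byte 8: 00010101 xor 01100011 = 01110110
byte 9: 00110010 xor 11000000 = 11110010
byte 10: 10010010 xor 00111101 = 10101111
byte 11: 00010010 xor 01000001 = 01010011

276f60a09ad7180876f2af53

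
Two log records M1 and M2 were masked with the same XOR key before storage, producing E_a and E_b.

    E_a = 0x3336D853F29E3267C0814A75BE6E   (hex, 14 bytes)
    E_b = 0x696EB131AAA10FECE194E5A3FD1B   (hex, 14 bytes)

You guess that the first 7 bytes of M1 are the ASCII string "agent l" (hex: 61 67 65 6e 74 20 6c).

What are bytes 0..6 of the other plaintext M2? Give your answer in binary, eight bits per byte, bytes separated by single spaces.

00111011 00111111 00001100 00001100 00101100 00011111 01010001

First, E_a ⊕ E_b = (M1 ⊕ K) ⊕ (M2 ⊕ K) = M1 ⊕ M2, so the key drops out. Then M2 = (M1 ⊕ M2) ⊕ M1 over the first 7 bytes.
byte 0: (33 ⊕ 69) ⊕ 61 = 5a ⊕ 61 = 3b
byte 1: (36 ⊕ 6e) ⊕ 67 = 58 ⊕ 67 = 3f
byte 2: (d8 ⊕ b1) ⊕ 65 = 69 ⊕ 65 = 0c
byte 3: (53 ⊕ 31) ⊕ 6e = 62 ⊕ 6e = 0c
byte 4: (f2 ⊕ aa) ⊕ 74 = 58 ⊕ 74 = 2c
byte 5: (9e ⊕ a1) ⊕ 20 = 3f ⊕ 20 = 1f
byte 6: (32 ⊕ 0f) ⊕ 6c = 3d ⊕ 6c = 51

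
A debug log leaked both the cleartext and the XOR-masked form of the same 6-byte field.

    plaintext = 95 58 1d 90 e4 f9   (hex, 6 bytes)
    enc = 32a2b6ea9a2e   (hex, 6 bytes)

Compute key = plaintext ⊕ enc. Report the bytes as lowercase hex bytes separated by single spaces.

Since enc = plaintext ⊕ key, XORing both sides with plaintext gives key = plaintext ⊕ enc.
95 XOR 32 = a7
58 XOR a2 = fa
1d XOR b6 = ab
90 XOR ea = 7a
e4 XOR 9a = 7e
f9 XOR 2e = d7

a7 fa ab 7a 7e d7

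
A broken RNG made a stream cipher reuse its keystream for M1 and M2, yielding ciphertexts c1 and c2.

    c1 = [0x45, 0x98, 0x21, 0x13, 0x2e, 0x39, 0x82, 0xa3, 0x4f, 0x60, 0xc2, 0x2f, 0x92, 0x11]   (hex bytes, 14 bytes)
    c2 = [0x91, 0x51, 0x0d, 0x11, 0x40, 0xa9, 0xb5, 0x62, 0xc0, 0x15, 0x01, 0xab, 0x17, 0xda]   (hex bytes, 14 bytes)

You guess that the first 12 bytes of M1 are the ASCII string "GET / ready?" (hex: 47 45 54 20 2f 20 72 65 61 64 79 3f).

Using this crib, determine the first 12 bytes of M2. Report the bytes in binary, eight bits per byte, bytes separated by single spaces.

First, c1 ⊕ c2 = (M1 ⊕ K) ⊕ (M2 ⊕ K) = M1 ⊕ M2, so the key drops out. Then M2 = (M1 ⊕ M2) ⊕ M1 over the first 12 bytes.
byte 0: (45 XOR 91) XOR 47 = d4 XOR 47 = 93
byte 1: (98 XOR 51) XOR 45 = c9 XOR 45 = 8c
byte 2: (21 XOR 0d) XOR 54 = 2c XOR 54 = 78
byte 3: (13 XOR 11) XOR 20 = 02 XOR 20 = 22
byte 4: (2e XOR 40) XOR 2f = 6e XOR 2f = 41
byte 5: (39 XOR a9) XOR 20 = 90 XOR 20 = b0
byte 6: (82 XOR b5) XOR 72 = 37 XOR 72 = 45
byte 7: (a3 XOR 62) XOR 65 = c1 XOR 65 = a4
byte 8: (4f XOR c0) XOR 61 = 8f XOR 61 = ee
byte 9: (60 XOR 15) XOR 64 = 75 XOR 64 = 11
byte 10: (c2 XOR 01) XOR 79 = c3 XOR 79 = ba
byte 11: (2f XOR ab) XOR 3f = 84 XOR 3f = bb

10010011 10001100 01111000 00100010 01000001 10110000 01000101 10100100 11101110 00010001 10111010 10111011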